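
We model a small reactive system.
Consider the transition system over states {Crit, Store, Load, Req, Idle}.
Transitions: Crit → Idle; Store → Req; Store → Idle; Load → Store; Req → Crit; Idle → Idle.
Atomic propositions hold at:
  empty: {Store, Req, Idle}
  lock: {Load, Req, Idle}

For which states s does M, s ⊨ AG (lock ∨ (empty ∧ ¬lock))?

{Idle}

Sat(¬lock) = {Crit, Store}
Sat(empty ∧ ¬lock) = {Store}
Sat(lock ∨ (empty ∧ ¬lock)) = {Store, Load, Req, Idle}
AG (lock ∨ (empty ∧ ¬lock)): greatest fixpoint, start Z0 = {Store, Load, Req, Idle}, keep only states in Sat with every successor in Z. Z1 = {Store, Load, Idle}; Z2 = {Load, Idle}; Z3 = {Idle}; fixed.
Sat(AG (lock ∨ (empty ∧ ¬lock))) = {Idle}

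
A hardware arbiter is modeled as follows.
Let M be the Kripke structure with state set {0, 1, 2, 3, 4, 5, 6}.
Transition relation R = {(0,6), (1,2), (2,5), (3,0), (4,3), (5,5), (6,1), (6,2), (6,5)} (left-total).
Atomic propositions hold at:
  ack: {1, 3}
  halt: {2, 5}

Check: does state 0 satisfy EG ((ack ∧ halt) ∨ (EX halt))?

Sat(ack ∧ halt) = ∅
Sat(EX halt) = {s : some successor in {2, 5}} = {1, 2, 5, 6}
Sat((ack ∧ halt) ∨ (EX halt)) = {1, 2, 5, 6}
EG ((ack ∧ halt) ∨ (EX halt)): greatest fixpoint, start Z0 = {1, 2, 5, 6}, keep only states in Sat with some successor in Z. Already a fixed point.
Sat(EG ((ack ∧ halt) ∨ (EX halt))) = {1, 2, 5, 6}
0 ∉ Sat(EG ((ack ∧ halt) ∨ (EX halt))) = {1, 2, 5, 6}, so the formula does not hold at 0.

No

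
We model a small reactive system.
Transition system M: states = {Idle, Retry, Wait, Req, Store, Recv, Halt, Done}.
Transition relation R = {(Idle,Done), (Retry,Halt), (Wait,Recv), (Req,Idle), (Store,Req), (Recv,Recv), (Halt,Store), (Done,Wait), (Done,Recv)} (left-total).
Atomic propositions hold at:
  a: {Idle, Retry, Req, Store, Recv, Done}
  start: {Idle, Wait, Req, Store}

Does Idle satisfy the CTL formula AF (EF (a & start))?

Sat(a & start) = {Idle, Req, Store}
EF (a & start): least fixpoint, start Z0 = {Idle, Req, Store}, add states with some successor in Z. Z1 = {Idle, Req, Store, Halt}; Z2 = {Idle, Retry, Req, Store, Halt}; fixed.
Sat(EF (a & start)) = {Idle, Retry, Req, Store, Halt}
AF (EF (a & start)): least fixpoint, start Z0 = {Idle, Retry, Req, Store, Halt}, add states with every successor in Z. Already a fixed point.
Sat(AF (EF (a & start))) = {Idle, Retry, Req, Store, Halt}
Idle ∈ Sat(AF (EF (a & start))) = {Idle, Retry, Req, Store, Halt}, so the formula holds at Idle.

Yes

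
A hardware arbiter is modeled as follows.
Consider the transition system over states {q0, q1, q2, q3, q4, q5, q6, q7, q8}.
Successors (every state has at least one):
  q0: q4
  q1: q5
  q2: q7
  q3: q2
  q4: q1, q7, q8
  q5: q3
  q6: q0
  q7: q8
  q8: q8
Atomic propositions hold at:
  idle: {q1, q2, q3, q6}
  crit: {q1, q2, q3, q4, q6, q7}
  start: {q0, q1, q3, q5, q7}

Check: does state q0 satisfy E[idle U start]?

E[idle U start]: least fixpoint, start Z0 = Sat(start) = {q0, q1, q3, q5, q7}, add states in Sat(idle) with some successor in Z. Z1 = {q0, q1, q2, q3, q5, q6, q7}; fixed.
Sat(E[idle U start]) = {q0, q1, q2, q3, q5, q6, q7}
q0 ∈ Sat(E[idle U start]) = {q0, q1, q2, q3, q5, q6, q7}, so the formula holds at q0.

Yes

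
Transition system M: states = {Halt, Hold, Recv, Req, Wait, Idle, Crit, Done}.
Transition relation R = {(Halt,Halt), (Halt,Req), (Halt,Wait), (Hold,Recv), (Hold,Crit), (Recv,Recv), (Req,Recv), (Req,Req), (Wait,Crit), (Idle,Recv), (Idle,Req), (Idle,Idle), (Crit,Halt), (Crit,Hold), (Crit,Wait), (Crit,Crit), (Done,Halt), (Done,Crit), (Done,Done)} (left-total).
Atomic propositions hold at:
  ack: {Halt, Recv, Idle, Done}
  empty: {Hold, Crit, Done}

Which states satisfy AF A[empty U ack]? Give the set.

A[empty U ack]: least fixpoint, start Z0 = Sat(ack) = {Halt, Recv, Idle, Done}, add states in Sat(empty) with every successor in Z. Already a fixed point.
Sat(A[empty U ack]) = {Halt, Recv, Idle, Done}
AF A[empty U ack]: least fixpoint, start Z0 = {Halt, Recv, Idle, Done}, add states with every successor in Z. Already a fixed point.
Sat(AF A[empty U ack]) = {Halt, Recv, Idle, Done}

{Halt, Recv, Idle, Done}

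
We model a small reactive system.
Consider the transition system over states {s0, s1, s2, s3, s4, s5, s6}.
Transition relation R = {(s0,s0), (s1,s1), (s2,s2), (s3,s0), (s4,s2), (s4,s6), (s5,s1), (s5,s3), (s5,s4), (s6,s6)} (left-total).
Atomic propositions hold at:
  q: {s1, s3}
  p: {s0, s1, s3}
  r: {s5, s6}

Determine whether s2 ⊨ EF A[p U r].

A[p U r]: least fixpoint, start Z0 = Sat(r) = {s5, s6}, add states in Sat(p) with every successor in Z. Already a fixed point.
Sat(A[p U r]) = {s5, s6}
EF A[p U r]: least fixpoint, start Z0 = {s5, s6}, add states with some successor in Z. Z1 = {s4, s5, s6}; fixed.
Sat(EF A[p U r]) = {s4, s5, s6}
s2 ∉ Sat(EF A[p U r]) = {s4, s5, s6}, so the formula does not hold at s2.

No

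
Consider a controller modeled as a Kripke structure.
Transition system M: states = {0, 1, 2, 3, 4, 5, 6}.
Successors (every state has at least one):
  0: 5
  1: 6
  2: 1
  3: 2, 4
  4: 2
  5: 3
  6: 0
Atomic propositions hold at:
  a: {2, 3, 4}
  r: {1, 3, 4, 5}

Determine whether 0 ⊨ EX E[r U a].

E[r U a]: least fixpoint, start Z0 = Sat(a) = {2, 3, 4}, add states in Sat(r) with some successor in Z. Z1 = {2, 3, 4, 5}; fixed.
Sat(E[r U a]) = {2, 3, 4, 5}
Sat(EX E[r U a]) = {s : some successor in {2, 3, 4, 5}} = {0, 3, 4, 5}
0 ∈ Sat(EX E[r U a]) = {0, 3, 4, 5}, so the formula holds at 0.

Yes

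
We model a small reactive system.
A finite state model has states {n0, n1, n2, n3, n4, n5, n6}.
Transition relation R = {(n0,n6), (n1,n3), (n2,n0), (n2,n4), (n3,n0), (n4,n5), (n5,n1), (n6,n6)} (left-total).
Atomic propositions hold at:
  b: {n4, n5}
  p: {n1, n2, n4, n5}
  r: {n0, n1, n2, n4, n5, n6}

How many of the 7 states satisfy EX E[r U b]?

2

E[r U b]: least fixpoint, start Z0 = Sat(b) = {n4, n5}, add states in Sat(r) with some successor in Z. Z1 = {n2, n4, n5}; fixed.
Sat(E[r U b]) = {n2, n4, n5}
Sat(EX E[r U b]) = {s : some successor in {n2, n4, n5}} = {n2, n4}
|Sat(EX E[r U b])| = |{n2, n4}| = 2.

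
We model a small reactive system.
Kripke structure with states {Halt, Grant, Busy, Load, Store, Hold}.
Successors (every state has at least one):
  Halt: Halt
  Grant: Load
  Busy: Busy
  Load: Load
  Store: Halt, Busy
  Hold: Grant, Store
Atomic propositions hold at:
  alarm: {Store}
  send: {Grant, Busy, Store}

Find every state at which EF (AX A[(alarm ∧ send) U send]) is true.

Sat(alarm ∧ send) = {Store}
A[(alarm ∧ send) U send]: least fixpoint, start Z0 = Sat(send) = {Grant, Busy, Store}, add states in Sat(alarm ∧ send) with every successor in Z. Already a fixed point.
Sat(A[(alarm ∧ send) U send]) = {Grant, Busy, Store}
Sat(AX A[(alarm ∧ send) U send]) = {s : every successor in {Grant, Busy, Store}} = {Busy, Hold}
EF (AX A[(alarm ∧ send) U send]): least fixpoint, start Z0 = {Busy, Hold}, add states with some successor in Z. Z1 = {Busy, Store, Hold}; fixed.
Sat(EF (AX A[(alarm ∧ send) U send])) = {Busy, Store, Hold}

{Busy, Store, Hold}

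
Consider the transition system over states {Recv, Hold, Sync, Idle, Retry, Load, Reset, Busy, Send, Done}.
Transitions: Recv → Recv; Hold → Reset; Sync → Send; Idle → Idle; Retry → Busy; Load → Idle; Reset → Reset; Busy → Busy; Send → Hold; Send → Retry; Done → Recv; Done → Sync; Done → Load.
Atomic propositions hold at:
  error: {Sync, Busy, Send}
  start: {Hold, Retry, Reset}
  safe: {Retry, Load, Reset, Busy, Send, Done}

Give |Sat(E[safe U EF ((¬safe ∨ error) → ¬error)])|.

Sat(¬safe) = {Recv, Hold, Sync, Idle}
Sat(¬safe ∨ error) = {Recv, Hold, Sync, Idle, Busy, Send}
Sat(¬error) = {Recv, Hold, Idle, Retry, Load, Reset, Done}
Sat((¬safe ∨ error) → ¬error) = {Recv, Hold, Idle, Retry, Load, Reset, Done}
EF ((¬safe ∨ error) → ¬error): least fixpoint, start Z0 = {Recv, Hold, Idle, Retry, Load, Reset, Done}, add states with some successor in Z. Z1 = {Recv, Hold, Idle, Retry, Load, Reset, Send, Done}; Z2 = {Recv, Hold, Sync, Idle, Retry, Load, Reset, Send, Done}; fixed.
Sat(EF ((¬safe ∨ error) → ¬error)) = {Recv, Hold, Sync, Idle, Retry, Load, Reset, Send, Done}
E[safe U EF ((¬safe ∨ error) → ¬error)]: least fixpoint, start Z0 = Sat(EF ((¬safe ∨ error) → ¬error)) = {Recv, Hold, Sync, Idle, Retry, Load, Reset, Send, Done}, add states in Sat(safe) with some successor in Z. Already a fixed point.
Sat(E[safe U EF ((¬safe ∨ error) → ¬error)]) = {Recv, Hold, Sync, Idle, Retry, Load, Reset, Send, Done}
|Sat(E[safe U EF ((¬safe ∨ error) → ¬error)])| = |{Recv, Hold, Sync, Idle, Retry, Load, Reset, Send, Done}| = 9.

9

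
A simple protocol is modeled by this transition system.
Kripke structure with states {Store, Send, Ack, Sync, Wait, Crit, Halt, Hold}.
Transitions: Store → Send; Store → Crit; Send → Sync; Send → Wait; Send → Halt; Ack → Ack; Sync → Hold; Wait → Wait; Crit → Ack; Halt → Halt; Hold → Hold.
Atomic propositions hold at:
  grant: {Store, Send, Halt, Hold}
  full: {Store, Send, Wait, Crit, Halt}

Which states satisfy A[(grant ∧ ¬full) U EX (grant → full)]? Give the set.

Sat(¬full) = {Ack, Sync, Hold}
Sat(grant ∧ ¬full) = {Hold}
Sat(grant → full) = {Store, Send, Ack, Sync, Wait, Crit, Halt}
Sat(EX (grant → full)) = {s : some successor in {Store, Send, Ack, Sync, Wait, Crit, Halt}} = {Store, Send, Ack, Wait, Crit, Halt}
A[(grant ∧ ¬full) U EX (grant → full)]: least fixpoint, start Z0 = Sat(EX (grant → full)) = {Store, Send, Ack, Wait, Crit, Halt}, add states in Sat(grant ∧ ¬full) with every successor in Z. Already a fixed point.
Sat(A[(grant ∧ ¬full) U EX (grant → full)]) = {Store, Send, Ack, Wait, Crit, Halt}

{Store, Send, Ack, Wait, Crit, Halt}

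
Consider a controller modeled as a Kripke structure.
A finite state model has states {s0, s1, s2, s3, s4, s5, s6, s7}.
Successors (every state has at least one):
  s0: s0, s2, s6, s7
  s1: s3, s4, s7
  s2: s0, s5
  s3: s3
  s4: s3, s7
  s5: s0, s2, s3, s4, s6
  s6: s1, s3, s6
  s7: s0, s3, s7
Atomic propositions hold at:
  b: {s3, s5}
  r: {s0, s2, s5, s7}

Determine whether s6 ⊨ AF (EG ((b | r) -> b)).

Sat(b | r) = {s0, s2, s3, s5, s7}
Sat((b | r) -> b) = {s1, s3, s4, s5, s6}
EG ((b | r) -> b): greatest fixpoint, start Z0 = {s1, s3, s4, s5, s6}, keep only states in Sat with some successor in Z. Already a fixed point.
Sat(EG ((b | r) -> b)) = {s1, s3, s4, s5, s6}
AF (EG ((b | r) -> b)): least fixpoint, start Z0 = {s1, s3, s4, s5, s6}, add states with every successor in Z. Already a fixed point.
Sat(AF (EG ((b | r) -> b))) = {s1, s3, s4, s5, s6}
s6 ∈ Sat(AF (EG ((b | r) -> b))) = {s1, s3, s4, s5, s6}, so the formula holds at s6.

Yes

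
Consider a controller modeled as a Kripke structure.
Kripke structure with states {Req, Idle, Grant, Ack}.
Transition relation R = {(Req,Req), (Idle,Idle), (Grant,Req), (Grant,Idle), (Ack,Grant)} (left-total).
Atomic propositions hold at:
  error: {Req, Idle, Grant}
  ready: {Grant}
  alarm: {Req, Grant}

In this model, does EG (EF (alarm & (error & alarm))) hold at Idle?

No

Sat(error & alarm) = {Req, Grant}
Sat(alarm & (error & alarm)) = {Req, Grant}
EF (alarm & (error & alarm)): least fixpoint, start Z0 = {Req, Grant}, add states with some successor in Z. Z1 = {Req, Grant, Ack}; fixed.
Sat(EF (alarm & (error & alarm))) = {Req, Grant, Ack}
EG (EF (alarm & (error & alarm))): greatest fixpoint, start Z0 = {Req, Grant, Ack}, keep only states in Sat with some successor in Z. Already a fixed point.
Sat(EG (EF (alarm & (error & alarm)))) = {Req, Grant, Ack}
Idle ∉ Sat(EG (EF (alarm & (error & alarm)))) = {Req, Grant, Ack}, so the formula does not hold at Idle.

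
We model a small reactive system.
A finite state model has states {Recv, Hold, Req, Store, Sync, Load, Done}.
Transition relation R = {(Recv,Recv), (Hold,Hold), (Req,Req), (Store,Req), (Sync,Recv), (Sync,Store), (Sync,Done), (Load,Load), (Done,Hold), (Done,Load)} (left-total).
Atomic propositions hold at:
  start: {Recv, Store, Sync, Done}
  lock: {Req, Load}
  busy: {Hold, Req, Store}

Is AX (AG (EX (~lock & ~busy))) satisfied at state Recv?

Yes

Sat(~lock) = {Recv, Hold, Store, Sync, Done}
Sat(~busy) = {Recv, Sync, Load, Done}
Sat(~lock & ~busy) = {Recv, Sync, Done}
Sat(EX (~lock & ~busy)) = {s : some successor in {Recv, Sync, Done}} = {Recv, Sync}
AG (EX (~lock & ~busy)): greatest fixpoint, start Z0 = {Recv, Sync}, keep only states in Sat with every successor in Z. Z1 = {Recv}; fixed.
Sat(AG (EX (~lock & ~busy))) = {Recv}
Sat(AX (AG (EX (~lock & ~busy)))) = {s : every successor in {Recv}} = {Recv}
Recv ∈ Sat(AX (AG (EX (~lock & ~busy)))) = {Recv}, so the formula holds at Recv.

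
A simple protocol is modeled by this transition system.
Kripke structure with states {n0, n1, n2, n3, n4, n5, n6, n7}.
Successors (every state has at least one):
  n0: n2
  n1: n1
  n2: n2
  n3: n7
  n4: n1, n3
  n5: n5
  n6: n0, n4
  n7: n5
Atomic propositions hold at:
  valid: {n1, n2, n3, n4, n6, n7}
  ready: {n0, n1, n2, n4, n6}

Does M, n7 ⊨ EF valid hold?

Yes

EF valid: least fixpoint, start Z0 = {n1, n2, n3, n4, n6, n7}, add states with some successor in Z. Z1 = {n0, n1, n2, n3, n4, n6, n7}; fixed.
Sat(EF valid) = {n0, n1, n2, n3, n4, n6, n7}
n7 ∈ Sat(EF valid) = {n0, n1, n2, n3, n4, n6, n7}, so the formula holds at n7.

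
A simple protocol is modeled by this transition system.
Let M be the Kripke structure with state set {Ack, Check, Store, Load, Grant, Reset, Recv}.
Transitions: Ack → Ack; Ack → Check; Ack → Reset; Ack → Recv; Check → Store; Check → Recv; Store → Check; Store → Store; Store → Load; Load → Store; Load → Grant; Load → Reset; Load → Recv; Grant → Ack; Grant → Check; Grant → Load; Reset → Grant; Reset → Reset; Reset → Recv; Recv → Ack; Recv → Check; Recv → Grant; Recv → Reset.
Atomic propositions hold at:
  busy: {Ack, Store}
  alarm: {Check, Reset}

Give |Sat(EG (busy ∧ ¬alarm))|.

Sat(¬alarm) = {Ack, Store, Load, Grant, Recv}
Sat(busy ∧ ¬alarm) = {Ack, Store}
EG (busy ∧ ¬alarm): greatest fixpoint, start Z0 = {Ack, Store}, keep only states in Sat with some successor in Z. Already a fixed point.
Sat(EG (busy ∧ ¬alarm)) = {Ack, Store}
|Sat(EG (busy ∧ ¬alarm))| = |{Ack, Store}| = 2.

2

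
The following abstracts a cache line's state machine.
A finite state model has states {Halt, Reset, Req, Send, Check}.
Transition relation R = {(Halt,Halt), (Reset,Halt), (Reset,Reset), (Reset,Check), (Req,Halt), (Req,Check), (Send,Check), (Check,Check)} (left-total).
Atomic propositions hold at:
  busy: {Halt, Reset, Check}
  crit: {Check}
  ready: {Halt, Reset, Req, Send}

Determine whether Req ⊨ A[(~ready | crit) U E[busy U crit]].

Sat(~ready) = {Check}
Sat(~ready | crit) = {Check}
E[busy U crit]: least fixpoint, start Z0 = Sat(crit) = {Check}, add states in Sat(busy) with some successor in Z. Z1 = {Reset, Check}; fixed.
Sat(E[busy U crit]) = {Reset, Check}
A[(~ready | crit) U E[busy U crit]]: least fixpoint, start Z0 = Sat(E[busy U crit]) = {Reset, Check}, add states in Sat(~ready | crit) with every successor in Z. Already a fixed point.
Sat(A[(~ready | crit) U E[busy U crit]]) = {Reset, Check}
Req ∉ Sat(A[(~ready | crit) U E[busy U crit]]) = {Reset, Check}, so the formula does not hold at Req.

No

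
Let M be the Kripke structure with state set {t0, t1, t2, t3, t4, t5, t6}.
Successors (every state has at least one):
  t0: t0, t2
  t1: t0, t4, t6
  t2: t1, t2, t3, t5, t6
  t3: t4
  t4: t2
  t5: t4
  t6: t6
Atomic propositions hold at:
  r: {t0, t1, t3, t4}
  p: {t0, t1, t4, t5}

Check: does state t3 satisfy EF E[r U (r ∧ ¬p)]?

Yes

Sat(¬p) = {t2, t3, t6}
Sat(r ∧ ¬p) = {t3}
E[r U (r ∧ ¬p)]: least fixpoint, start Z0 = Sat((r ∧ ¬p)) = {t3}, add states in Sat(r) with some successor in Z. Already a fixed point.
Sat(E[r U (r ∧ ¬p)]) = {t3}
EF E[r U (r ∧ ¬p)]: least fixpoint, start Z0 = {t3}, add states with some successor in Z. Z1 = {t2, t3}; Z2 = {t0, t2, t3, t4}; Z3 = {t0, t1, t2, t3, t4, t5}; fixed.
Sat(EF E[r U (r ∧ ¬p)]) = {t0, t1, t2, t3, t4, t5}
t3 ∈ Sat(EF E[r U (r ∧ ¬p)]) = {t0, t1, t2, t3, t4, t5}, so the formula holds at t3.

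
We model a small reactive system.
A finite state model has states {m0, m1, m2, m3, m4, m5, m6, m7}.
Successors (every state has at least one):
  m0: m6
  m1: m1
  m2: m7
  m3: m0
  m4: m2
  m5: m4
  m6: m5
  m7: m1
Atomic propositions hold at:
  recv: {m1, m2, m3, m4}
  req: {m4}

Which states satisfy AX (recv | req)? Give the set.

Sat(recv | req) = {m1, m2, m3, m4}
Sat(AX (recv | req)) = {s : every successor in {m1, m2, m3, m4}} = {m1, m4, m5, m7}

{m1, m4, m5, m7}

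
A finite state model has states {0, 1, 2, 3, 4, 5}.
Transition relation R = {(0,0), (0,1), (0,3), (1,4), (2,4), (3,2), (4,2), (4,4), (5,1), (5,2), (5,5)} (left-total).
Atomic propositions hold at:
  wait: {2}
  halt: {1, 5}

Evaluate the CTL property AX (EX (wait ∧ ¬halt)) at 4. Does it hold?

No

Sat(¬halt) = {0, 2, 3, 4}
Sat(wait ∧ ¬halt) = {2}
Sat(EX (wait ∧ ¬halt)) = {s : some successor in {2}} = {3, 4, 5}
Sat(AX (EX (wait ∧ ¬halt))) = {s : every successor in {3, 4, 5}} = {1, 2}
4 ∉ Sat(AX (EX (wait ∧ ¬halt))) = {1, 2}, so the formula does not hold at 4.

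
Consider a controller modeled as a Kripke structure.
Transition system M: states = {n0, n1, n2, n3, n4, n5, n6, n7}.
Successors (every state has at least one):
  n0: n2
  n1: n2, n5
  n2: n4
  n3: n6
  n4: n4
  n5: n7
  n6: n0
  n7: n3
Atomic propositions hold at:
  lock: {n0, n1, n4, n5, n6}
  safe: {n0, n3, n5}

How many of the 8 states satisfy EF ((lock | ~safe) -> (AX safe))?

5

Sat(~safe) = {n1, n2, n4, n6, n7}
Sat(lock | ~safe) = {n0, n1, n2, n4, n5, n6, n7}
Sat(AX safe) = {s : every successor in {n0, n3, n5}} = {n6, n7}
Sat((lock | ~safe) -> (AX safe)) = {n3, n6, n7}
EF ((lock | ~safe) -> (AX safe)): least fixpoint, start Z0 = {n3, n6, n7}, add states with some successor in Z. Z1 = {n3, n5, n6, n7}; Z2 = {n1, n3, n5, n6, n7}; fixed.
Sat(EF ((lock | ~safe) -> (AX safe))) = {n1, n3, n5, n6, n7}
|Sat(EF ((lock | ~safe) -> (AX safe)))| = |{n1, n3, n5, n6, n7}| = 5.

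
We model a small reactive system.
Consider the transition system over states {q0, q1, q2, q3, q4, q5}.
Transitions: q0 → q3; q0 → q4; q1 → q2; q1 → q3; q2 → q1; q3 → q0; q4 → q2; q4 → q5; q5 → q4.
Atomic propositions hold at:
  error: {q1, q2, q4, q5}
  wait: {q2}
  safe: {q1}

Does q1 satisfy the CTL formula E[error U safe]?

Yes

E[error U safe]: least fixpoint, start Z0 = Sat(safe) = {q1}, add states in Sat(error) with some successor in Z. Z1 = {q1, q2}; Z2 = {q1, q2, q4}; Z3 = {q1, q2, q4, q5}; fixed.
Sat(E[error U safe]) = {q1, q2, q4, q5}
q1 ∈ Sat(E[error U safe]) = {q1, q2, q4, q5}, so the formula holds at q1.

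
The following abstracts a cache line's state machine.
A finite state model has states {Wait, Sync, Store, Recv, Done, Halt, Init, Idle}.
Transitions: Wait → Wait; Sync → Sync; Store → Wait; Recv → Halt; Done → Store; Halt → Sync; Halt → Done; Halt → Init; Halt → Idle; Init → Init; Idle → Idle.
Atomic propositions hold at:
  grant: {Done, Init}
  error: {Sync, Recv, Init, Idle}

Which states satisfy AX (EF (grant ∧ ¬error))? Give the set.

Sat(¬error) = {Wait, Store, Done, Halt}
Sat(grant ∧ ¬error) = {Done}
EF (grant ∧ ¬error): least fixpoint, start Z0 = {Done}, add states with some successor in Z. Z1 = {Done, Halt}; Z2 = {Recv, Done, Halt}; fixed.
Sat(EF (grant ∧ ¬error)) = {Recv, Done, Halt}
Sat(AX (EF (grant ∧ ¬error))) = {s : every successor in {Recv, Done, Halt}} = {Recv}

{Recv}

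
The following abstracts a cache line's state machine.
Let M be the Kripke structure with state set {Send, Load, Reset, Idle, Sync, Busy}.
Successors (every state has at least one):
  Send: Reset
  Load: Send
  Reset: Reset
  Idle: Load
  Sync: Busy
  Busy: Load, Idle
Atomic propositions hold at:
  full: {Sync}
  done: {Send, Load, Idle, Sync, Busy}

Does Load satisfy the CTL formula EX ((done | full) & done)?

Sat(done | full) = {Send, Load, Idle, Sync, Busy}
Sat((done | full) & done) = {Send, Load, Idle, Sync, Busy}
Sat(EX ((done | full) & done)) = {s : some successor in {Send, Load, Idle, Sync, Busy}} = {Load, Idle, Sync, Busy}
Load ∈ Sat(EX ((done | full) & done)) = {Load, Idle, Sync, Busy}, so the formula holds at Load.

Yes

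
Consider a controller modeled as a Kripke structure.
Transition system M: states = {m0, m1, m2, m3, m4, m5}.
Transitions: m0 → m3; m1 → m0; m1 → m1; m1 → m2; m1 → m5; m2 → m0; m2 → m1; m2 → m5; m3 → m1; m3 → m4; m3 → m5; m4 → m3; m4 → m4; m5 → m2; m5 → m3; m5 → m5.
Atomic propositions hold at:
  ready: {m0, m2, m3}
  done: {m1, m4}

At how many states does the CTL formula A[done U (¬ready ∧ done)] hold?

Sat(¬ready) = {m1, m4, m5}
Sat(¬ready ∧ done) = {m1, m4}
A[done U (¬ready ∧ done)]: least fixpoint, start Z0 = Sat((¬ready ∧ done)) = {m1, m4}, add states in Sat(done) with every successor in Z. Already a fixed point.
Sat(A[done U (¬ready ∧ done)]) = {m1, m4}
|Sat(A[done U (¬ready ∧ done)])| = |{m1, m4}| = 2.

2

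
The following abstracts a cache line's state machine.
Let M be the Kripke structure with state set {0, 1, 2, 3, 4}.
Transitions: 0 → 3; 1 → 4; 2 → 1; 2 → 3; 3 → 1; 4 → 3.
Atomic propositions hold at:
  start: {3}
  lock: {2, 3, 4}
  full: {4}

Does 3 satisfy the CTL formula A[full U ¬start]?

Sat(¬start) = {0, 1, 2, 4}
A[full U ¬start]: least fixpoint, start Z0 = Sat(¬start) = {0, 1, 2, 4}, add states in Sat(full) with every successor in Z. Already a fixed point.
Sat(A[full U ¬start]) = {0, 1, 2, 4}
3 ∉ Sat(A[full U ¬start]) = {0, 1, 2, 4}, so the formula does not hold at 3.

No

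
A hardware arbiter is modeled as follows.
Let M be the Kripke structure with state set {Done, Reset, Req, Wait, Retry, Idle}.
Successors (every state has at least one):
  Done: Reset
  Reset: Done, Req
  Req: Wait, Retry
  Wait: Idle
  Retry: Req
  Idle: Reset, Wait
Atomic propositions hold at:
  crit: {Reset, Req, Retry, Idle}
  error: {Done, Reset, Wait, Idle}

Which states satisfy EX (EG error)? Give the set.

EG error: greatest fixpoint, start Z0 = {Done, Reset, Wait, Idle}, keep only states in Sat with some successor in Z. Already a fixed point.
Sat(EG error) = {Done, Reset, Wait, Idle}
Sat(EX (EG error)) = {s : some successor in {Done, Reset, Wait, Idle}} = {Done, Reset, Req, Wait, Idle}

{Done, Reset, Req, Wait, Idle}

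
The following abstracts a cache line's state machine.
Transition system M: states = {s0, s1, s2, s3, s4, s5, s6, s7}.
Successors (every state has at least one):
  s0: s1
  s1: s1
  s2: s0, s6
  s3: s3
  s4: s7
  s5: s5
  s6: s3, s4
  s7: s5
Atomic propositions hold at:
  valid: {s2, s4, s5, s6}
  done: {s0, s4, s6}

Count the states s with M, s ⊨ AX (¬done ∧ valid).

Sat(¬done) = {s1, s2, s3, s5, s7}
Sat(¬done ∧ valid) = {s2, s5}
Sat(AX (¬done ∧ valid)) = {s : every successor in {s2, s5}} = {s5, s7}
|Sat(AX (¬done ∧ valid))| = |{s5, s7}| = 2.

2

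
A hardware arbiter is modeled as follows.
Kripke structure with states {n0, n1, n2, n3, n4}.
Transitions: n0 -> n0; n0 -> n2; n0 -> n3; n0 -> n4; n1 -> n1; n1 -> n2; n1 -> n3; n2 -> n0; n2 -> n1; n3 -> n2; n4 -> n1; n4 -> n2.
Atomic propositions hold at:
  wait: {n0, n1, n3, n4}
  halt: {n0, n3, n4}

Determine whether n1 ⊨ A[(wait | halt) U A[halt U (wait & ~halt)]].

Sat(wait | halt) = {n0, n1, n3, n4}
Sat(~halt) = {n1, n2}
Sat(wait & ~halt) = {n1}
A[halt U (wait & ~halt)]: least fixpoint, start Z0 = Sat((wait & ~halt)) = {n1}, add states in Sat(halt) with every successor in Z. Already a fixed point.
Sat(A[halt U (wait & ~halt)]) = {n1}
A[(wait | halt) U A[halt U (wait & ~halt)]]: least fixpoint, start Z0 = Sat(A[halt U (wait & ~halt)]) = {n1}, add states in Sat(wait | halt) with every successor in Z. Already a fixed point.
Sat(A[(wait | halt) U A[halt U (wait & ~halt)]]) = {n1}
n1 ∈ Sat(A[(wait | halt) U A[halt U (wait & ~halt)]]) = {n1}, so the formula holds at n1.

Yes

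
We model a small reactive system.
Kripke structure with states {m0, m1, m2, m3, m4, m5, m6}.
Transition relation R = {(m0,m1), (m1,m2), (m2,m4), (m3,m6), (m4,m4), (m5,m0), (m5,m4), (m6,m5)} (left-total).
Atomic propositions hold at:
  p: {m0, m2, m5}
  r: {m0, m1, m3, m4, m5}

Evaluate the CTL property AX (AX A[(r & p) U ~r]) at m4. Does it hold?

No

Sat(r & p) = {m0, m5}
Sat(~r) = {m2, m6}
A[(r & p) U ~r]: least fixpoint, start Z0 = Sat(~r) = {m2, m6}, add states in Sat(r & p) with every successor in Z. Already a fixed point.
Sat(A[(r & p) U ~r]) = {m2, m6}
Sat(AX A[(r & p) U ~r]) = {s : every successor in {m2, m6}} = {m1, m3}
Sat(AX (AX A[(r & p) U ~r])) = {s : every successor in {m1, m3}} = {m0}
m4 ∉ Sat(AX (AX A[(r & p) U ~r])) = {m0}, so the formula does not hold at m4.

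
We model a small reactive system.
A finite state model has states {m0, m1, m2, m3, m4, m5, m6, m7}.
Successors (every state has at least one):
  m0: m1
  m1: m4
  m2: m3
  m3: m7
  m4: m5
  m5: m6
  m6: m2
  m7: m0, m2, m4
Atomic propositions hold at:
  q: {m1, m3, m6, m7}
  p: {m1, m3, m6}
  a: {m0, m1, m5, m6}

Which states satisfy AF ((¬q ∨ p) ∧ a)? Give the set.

{m0, m1, m4, m5, m6}

Sat(¬q) = {m0, m2, m4, m5}
Sat(¬q ∨ p) = {m0, m1, m2, m3, m4, m5, m6}
Sat((¬q ∨ p) ∧ a) = {m0, m1, m5, m6}
AF ((¬q ∨ p) ∧ a): least fixpoint, start Z0 = {m0, m1, m5, m6}, add states with every successor in Z. Z1 = {m0, m1, m4, m5, m6}; fixed.
Sat(AF ((¬q ∨ p) ∧ a)) = {m0, m1, m4, m5, m6}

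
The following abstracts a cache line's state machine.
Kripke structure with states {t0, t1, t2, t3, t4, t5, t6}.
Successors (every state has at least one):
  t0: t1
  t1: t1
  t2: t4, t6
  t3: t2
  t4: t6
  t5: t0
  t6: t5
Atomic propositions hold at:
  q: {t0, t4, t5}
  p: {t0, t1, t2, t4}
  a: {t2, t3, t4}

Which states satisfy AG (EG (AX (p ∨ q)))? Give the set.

Sat(p ∨ q) = {t0, t1, t2, t4, t5}
Sat(AX (p ∨ q)) = {s : every successor in {t0, t1, t2, t4, t5}} = {t0, t1, t3, t5, t6}
EG (AX (p ∨ q)): greatest fixpoint, start Z0 = {t0, t1, t3, t5, t6}, keep only states in Sat with some successor in Z. Z1 = {t0, t1, t5, t6}; fixed.
Sat(EG (AX (p ∨ q))) = {t0, t1, t5, t6}
AG (EG (AX (p ∨ q))): greatest fixpoint, start Z0 = {t0, t1, t5, t6}, keep only states in Sat with every successor in Z. Already a fixed point.
Sat(AG (EG (AX (p ∨ q)))) = {t0, t1, t5, t6}

{t0, t1, t5, t6}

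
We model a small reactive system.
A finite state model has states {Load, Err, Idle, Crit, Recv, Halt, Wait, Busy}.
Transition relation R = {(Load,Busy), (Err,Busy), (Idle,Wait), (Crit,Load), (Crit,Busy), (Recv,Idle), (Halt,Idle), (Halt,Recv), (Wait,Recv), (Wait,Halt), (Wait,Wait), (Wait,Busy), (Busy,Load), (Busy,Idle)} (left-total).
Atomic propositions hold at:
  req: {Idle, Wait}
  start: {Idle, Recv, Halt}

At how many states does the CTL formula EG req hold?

2

EG req: greatest fixpoint, start Z0 = {Idle, Wait}, keep only states in Sat with some successor in Z. Already a fixed point.
Sat(EG req) = {Idle, Wait}
|Sat(EG req)| = |{Idle, Wait}| = 2.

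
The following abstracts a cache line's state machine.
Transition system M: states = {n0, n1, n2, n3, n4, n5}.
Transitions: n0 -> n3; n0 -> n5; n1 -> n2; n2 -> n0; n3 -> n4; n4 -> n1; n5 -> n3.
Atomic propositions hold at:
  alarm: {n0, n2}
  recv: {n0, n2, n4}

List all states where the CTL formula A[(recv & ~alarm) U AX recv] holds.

Sat(~alarm) = {n1, n3, n4, n5}
Sat(recv & ~alarm) = {n4}
Sat(AX recv) = {s : every successor in {n0, n2, n4}} = {n1, n2, n3}
A[(recv & ~alarm) U AX recv]: least fixpoint, start Z0 = Sat(AX recv) = {n1, n2, n3}, add states in Sat(recv & ~alarm) with every successor in Z. Z1 = {n1, n2, n3, n4}; fixed.
Sat(A[(recv & ~alarm) U AX recv]) = {n1, n2, n3, n4}

{n1, n2, n3, n4}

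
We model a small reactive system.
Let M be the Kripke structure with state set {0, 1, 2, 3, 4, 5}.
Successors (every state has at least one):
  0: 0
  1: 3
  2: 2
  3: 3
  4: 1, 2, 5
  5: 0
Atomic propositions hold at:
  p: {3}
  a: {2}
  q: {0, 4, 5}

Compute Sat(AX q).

Sat(AX q) = {s : every successor in {0, 4, 5}} = {0, 5}

{0, 5}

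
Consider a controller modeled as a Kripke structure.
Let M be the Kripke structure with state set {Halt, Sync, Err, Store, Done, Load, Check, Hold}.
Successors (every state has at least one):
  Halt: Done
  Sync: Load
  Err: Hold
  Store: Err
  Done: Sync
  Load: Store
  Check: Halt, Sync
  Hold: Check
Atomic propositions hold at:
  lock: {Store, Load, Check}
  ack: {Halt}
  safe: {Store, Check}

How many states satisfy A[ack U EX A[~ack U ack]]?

1

Sat(~ack) = {Sync, Err, Store, Done, Load, Check, Hold}
A[~ack U ack]: least fixpoint, start Z0 = Sat(ack) = {Halt}, add states in Sat(~ack) with every successor in Z. Already a fixed point.
Sat(A[~ack U ack]) = {Halt}
Sat(EX A[~ack U ack]) = {s : some successor in {Halt}} = {Check}
A[ack U EX A[~ack U ack]]: least fixpoint, start Z0 = Sat(EX A[~ack U ack]) = {Check}, add states in Sat(ack) with every successor in Z. Already a fixed point.
Sat(A[ack U EX A[~ack U ack]]) = {Check}
|Sat(A[ack U EX A[~ack U ack]])| = |{Check}| = 1.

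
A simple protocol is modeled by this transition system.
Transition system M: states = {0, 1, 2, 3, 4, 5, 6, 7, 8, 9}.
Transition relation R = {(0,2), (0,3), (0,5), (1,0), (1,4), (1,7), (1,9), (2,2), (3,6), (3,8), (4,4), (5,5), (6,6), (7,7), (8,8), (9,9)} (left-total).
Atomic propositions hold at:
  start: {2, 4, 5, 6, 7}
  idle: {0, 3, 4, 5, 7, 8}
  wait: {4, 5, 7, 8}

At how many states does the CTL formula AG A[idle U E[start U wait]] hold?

E[start U wait]: least fixpoint, start Z0 = Sat(wait) = {4, 5, 7, 8}, add states in Sat(start) with some successor in Z. Already a fixed point.
Sat(E[start U wait]) = {4, 5, 7, 8}
A[idle U E[start U wait]]: least fixpoint, start Z0 = Sat(E[start U wait]) = {4, 5, 7, 8}, add states in Sat(idle) with every successor in Z. Already a fixed point.
Sat(A[idle U E[start U wait]]) = {4, 5, 7, 8}
AG A[idle U E[start U wait]]: greatest fixpoint, start Z0 = {4, 5, 7, 8}, keep only states in Sat with every successor in Z. Already a fixed point.
Sat(AG A[idle U E[start U wait]]) = {4, 5, 7, 8}
|Sat(AG A[idle U E[start U wait]])| = |{4, 5, 7, 8}| = 4.

4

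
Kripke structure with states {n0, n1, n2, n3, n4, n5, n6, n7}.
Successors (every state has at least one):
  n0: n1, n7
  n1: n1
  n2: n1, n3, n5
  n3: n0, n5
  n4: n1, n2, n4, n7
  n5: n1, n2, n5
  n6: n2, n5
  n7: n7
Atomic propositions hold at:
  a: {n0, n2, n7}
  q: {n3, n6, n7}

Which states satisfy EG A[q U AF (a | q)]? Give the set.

Sat(a | q) = {n0, n2, n3, n6, n7}
AF (a | q): least fixpoint, start Z0 = {n0, n2, n3, n6, n7}, add states with every successor in Z. Already a fixed point.
Sat(AF (a | q)) = {n0, n2, n3, n6, n7}
A[q U AF (a | q)]: least fixpoint, start Z0 = Sat(AF (a | q)) = {n0, n2, n3, n6, n7}, add states in Sat(q) with every successor in Z. Already a fixed point.
Sat(A[q U AF (a | q)]) = {n0, n2, n3, n6, n7}
EG A[q U AF (a | q)]: greatest fixpoint, start Z0 = {n0, n2, n3, n6, n7}, keep only states in Sat with some successor in Z. Already a fixed point.
Sat(EG A[q U AF (a | q)]) = {n0, n2, n3, n6, n7}

{n0, n2, n3, n6, n7}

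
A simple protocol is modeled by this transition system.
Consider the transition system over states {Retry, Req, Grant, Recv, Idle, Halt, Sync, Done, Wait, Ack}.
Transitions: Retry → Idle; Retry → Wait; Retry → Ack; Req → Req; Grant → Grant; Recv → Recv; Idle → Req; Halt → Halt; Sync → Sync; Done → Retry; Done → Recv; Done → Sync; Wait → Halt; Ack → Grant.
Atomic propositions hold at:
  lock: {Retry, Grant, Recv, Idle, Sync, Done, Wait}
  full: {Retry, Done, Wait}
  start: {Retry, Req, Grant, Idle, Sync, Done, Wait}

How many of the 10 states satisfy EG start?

6

EG start: greatest fixpoint, start Z0 = {Retry, Req, Grant, Idle, Sync, Done, Wait}, keep only states in Sat with some successor in Z. Z1 = {Retry, Req, Grant, Idle, Sync, Done}; fixed.
Sat(EG start) = {Retry, Req, Grant, Idle, Sync, Done}
|Sat(EG start)| = |{Retry, Req, Grant, Idle, Sync, Done}| = 6.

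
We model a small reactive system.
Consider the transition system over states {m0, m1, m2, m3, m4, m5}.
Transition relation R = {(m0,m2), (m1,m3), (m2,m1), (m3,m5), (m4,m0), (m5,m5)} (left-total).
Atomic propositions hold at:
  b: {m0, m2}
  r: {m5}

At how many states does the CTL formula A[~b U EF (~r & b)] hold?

3

Sat(~b) = {m1, m3, m4, m5}
Sat(~r) = {m0, m1, m2, m3, m4}
Sat(~r & b) = {m0, m2}
EF (~r & b): least fixpoint, start Z0 = {m0, m2}, add states with some successor in Z. Z1 = {m0, m2, m4}; fixed.
Sat(EF (~r & b)) = {m0, m2, m4}
A[~b U EF (~r & b)]: least fixpoint, start Z0 = Sat(EF (~r & b)) = {m0, m2, m4}, add states in Sat(~b) with every successor in Z. Already a fixed point.
Sat(A[~b U EF (~r & b)]) = {m0, m2, m4}
|Sat(A[~b U EF (~r & b)])| = |{m0, m2, m4}| = 3.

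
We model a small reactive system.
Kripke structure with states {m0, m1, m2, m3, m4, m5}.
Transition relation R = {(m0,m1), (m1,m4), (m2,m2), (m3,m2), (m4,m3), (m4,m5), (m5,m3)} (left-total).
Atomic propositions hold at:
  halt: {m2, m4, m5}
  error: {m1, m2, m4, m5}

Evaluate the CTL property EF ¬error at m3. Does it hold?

Yes

Sat(¬error) = {m0, m3}
EF ¬error: least fixpoint, start Z0 = {m0, m3}, add states with some successor in Z. Z1 = {m0, m3, m4, m5}; Z2 = {m0, m1, m3, m4, m5}; fixed.
Sat(EF ¬error) = {m0, m1, m3, m4, m5}
m3 ∈ Sat(EF ¬error) = {m0, m1, m3, m4, m5}, so the formula holds at m3.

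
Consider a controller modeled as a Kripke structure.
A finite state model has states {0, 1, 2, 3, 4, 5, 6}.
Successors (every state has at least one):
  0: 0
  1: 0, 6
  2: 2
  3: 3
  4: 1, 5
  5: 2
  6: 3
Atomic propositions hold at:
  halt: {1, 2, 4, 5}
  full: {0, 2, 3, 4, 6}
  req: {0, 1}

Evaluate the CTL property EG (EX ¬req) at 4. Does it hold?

Sat(¬req) = {2, 3, 4, 5, 6}
Sat(EX ¬req) = {s : some successor in {2, 3, 4, 5, 6}} = {1, 2, 3, 4, 5, 6}
EG (EX ¬req): greatest fixpoint, start Z0 = {1, 2, 3, 4, 5, 6}, keep only states in Sat with some successor in Z. Already a fixed point.
Sat(EG (EX ¬req)) = {1, 2, 3, 4, 5, 6}
4 ∈ Sat(EG (EX ¬req)) = {1, 2, 3, 4, 5, 6}, so the formula holds at 4.

Yes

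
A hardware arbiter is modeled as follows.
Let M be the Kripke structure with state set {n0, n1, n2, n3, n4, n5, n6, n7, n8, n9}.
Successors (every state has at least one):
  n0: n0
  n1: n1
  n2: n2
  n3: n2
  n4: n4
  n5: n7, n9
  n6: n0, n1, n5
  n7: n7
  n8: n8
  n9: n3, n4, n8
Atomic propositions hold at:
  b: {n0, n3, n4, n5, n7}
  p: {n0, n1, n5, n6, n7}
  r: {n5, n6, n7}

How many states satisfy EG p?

EG p: greatest fixpoint, start Z0 = {n0, n1, n5, n6, n7}, keep only states in Sat with some successor in Z. Already a fixed point.
Sat(EG p) = {n0, n1, n5, n6, n7}
|Sat(EG p)| = |{n0, n1, n5, n6, n7}| = 5.

5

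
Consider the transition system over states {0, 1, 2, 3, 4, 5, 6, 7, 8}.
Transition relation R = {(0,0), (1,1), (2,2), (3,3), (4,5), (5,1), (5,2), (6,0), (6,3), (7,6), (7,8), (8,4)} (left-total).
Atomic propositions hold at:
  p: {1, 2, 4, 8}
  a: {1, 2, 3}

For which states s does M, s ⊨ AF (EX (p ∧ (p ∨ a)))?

Sat(p ∨ a) = {1, 2, 3, 4, 8}
Sat(p ∧ (p ∨ a)) = {1, 2, 4, 8}
Sat(EX (p ∧ (p ∨ a))) = {s : some successor in {1, 2, 4, 8}} = {1, 2, 5, 7, 8}
AF (EX (p ∧ (p ∨ a))): least fixpoint, start Z0 = {1, 2, 5, 7, 8}, add states with every successor in Z. Z1 = {1, 2, 4, 5, 7, 8}; fixed.
Sat(AF (EX (p ∧ (p ∨ a)))) = {1, 2, 4, 5, 7, 8}

{1, 2, 4, 5, 7, 8}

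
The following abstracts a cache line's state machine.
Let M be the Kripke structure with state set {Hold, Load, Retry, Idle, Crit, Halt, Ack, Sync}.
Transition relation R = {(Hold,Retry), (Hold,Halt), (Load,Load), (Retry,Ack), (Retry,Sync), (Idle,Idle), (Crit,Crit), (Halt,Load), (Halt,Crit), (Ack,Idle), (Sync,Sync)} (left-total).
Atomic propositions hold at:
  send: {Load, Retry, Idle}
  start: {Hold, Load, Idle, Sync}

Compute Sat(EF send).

{Hold, Load, Retry, Idle, Halt, Ack}

EF send: least fixpoint, start Z0 = {Load, Retry, Idle}, add states with some successor in Z. Z1 = {Hold, Load, Retry, Idle, Halt, Ack}; fixed.
Sat(EF send) = {Hold, Load, Retry, Idle, Halt, Ack}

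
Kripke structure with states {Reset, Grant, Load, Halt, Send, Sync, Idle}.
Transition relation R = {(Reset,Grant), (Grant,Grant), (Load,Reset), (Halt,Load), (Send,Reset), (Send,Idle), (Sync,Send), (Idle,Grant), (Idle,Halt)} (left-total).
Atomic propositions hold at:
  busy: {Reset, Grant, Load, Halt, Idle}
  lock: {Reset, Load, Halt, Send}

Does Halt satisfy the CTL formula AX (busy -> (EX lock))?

Sat(EX lock) = {s : some successor in {Reset, Load, Halt, Send}} = {Load, Halt, Send, Sync, Idle}
Sat(busy -> (EX lock)) = {Load, Halt, Send, Sync, Idle}
Sat(AX (busy -> (EX lock))) = {s : every successor in {Load, Halt, Send, Sync, Idle}} = {Halt, Sync}
Halt ∈ Sat(AX (busy -> (EX lock))) = {Halt, Sync}, so the formula holds at Halt.

Yes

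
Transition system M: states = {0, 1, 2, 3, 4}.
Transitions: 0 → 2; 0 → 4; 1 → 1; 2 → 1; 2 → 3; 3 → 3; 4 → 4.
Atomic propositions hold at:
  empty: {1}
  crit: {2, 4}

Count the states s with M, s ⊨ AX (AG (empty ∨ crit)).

Sat(empty ∨ crit) = {1, 2, 4}
AG (empty ∨ crit): greatest fixpoint, start Z0 = {1, 2, 4}, keep only states in Sat with every successor in Z. Z1 = {1, 4}; fixed.
Sat(AG (empty ∨ crit)) = {1, 4}
Sat(AX (AG (empty ∨ crit))) = {s : every successor in {1, 4}} = {1, 4}
|Sat(AX (AG (empty ∨ crit)))| = |{1, 4}| = 2.

2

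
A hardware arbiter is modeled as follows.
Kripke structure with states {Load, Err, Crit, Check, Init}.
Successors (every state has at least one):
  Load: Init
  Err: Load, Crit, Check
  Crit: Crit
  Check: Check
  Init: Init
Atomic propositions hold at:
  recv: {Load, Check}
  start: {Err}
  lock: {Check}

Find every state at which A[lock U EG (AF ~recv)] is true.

Sat(~recv) = {Err, Crit, Init}
AF ~recv: least fixpoint, start Z0 = {Err, Crit, Init}, add states with every successor in Z. Z1 = {Load, Err, Crit, Init}; fixed.
Sat(AF ~recv) = {Load, Err, Crit, Init}
EG (AF ~recv): greatest fixpoint, start Z0 = {Load, Err, Crit, Init}, keep only states in Sat with some successor in Z. Already a fixed point.
Sat(EG (AF ~recv)) = {Load, Err, Crit, Init}
A[lock U EG (AF ~recv)]: least fixpoint, start Z0 = Sat(EG (AF ~recv)) = {Load, Err, Crit, Init}, add states in Sat(lock) with every successor in Z. Already a fixed point.
Sat(A[lock U EG (AF ~recv)]) = {Load, Err, Crit, Init}

{Load, Err, Crit, Init}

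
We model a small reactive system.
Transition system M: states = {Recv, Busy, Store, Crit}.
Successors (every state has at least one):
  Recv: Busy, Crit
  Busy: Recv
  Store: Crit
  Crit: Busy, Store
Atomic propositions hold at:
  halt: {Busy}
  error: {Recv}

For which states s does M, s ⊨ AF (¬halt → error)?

{Recv, Busy}

Sat(¬halt) = {Recv, Store, Crit}
Sat(¬halt → error) = {Recv, Busy}
AF (¬halt → error): least fixpoint, start Z0 = {Recv, Busy}, add states with every successor in Z. Already a fixed point.
Sat(AF (¬halt → error)) = {Recv, Busy}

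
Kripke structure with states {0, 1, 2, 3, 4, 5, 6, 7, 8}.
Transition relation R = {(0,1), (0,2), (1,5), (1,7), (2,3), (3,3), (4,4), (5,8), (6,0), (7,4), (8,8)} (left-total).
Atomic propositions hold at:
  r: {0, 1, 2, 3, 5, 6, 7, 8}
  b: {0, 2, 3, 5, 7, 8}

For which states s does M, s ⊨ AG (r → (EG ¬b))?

{4}

Sat(¬b) = {1, 4, 6}
EG ¬b: greatest fixpoint, start Z0 = {1, 4, 6}, keep only states in Sat with some successor in Z. Z1 = {4}; fixed.
Sat(EG ¬b) = {4}
Sat(r → (EG ¬b)) = {4}
AG (r → (EG ¬b)): greatest fixpoint, start Z0 = {4}, keep only states in Sat with every successor in Z. Already a fixed point.
Sat(AG (r → (EG ¬b))) = {4}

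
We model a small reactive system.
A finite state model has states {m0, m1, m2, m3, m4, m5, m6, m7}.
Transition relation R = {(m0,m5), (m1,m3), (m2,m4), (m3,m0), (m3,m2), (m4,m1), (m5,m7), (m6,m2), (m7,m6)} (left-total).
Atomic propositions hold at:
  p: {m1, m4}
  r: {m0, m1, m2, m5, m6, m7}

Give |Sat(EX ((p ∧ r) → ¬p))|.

Sat(p ∧ r) = {m1}
Sat(¬p) = {m0, m2, m3, m5, m6, m7}
Sat((p ∧ r) → ¬p) = {m0, m2, m3, m4, m5, m6, m7}
Sat(EX ((p ∧ r) → ¬p)) = {s : some successor in {m0, m2, m3, m4, m5, m6, m7}} = {m0, m1, m2, m3, m5, m6, m7}
|Sat(EX ((p ∧ r) → ¬p))| = |{m0, m1, m2, m3, m5, m6, m7}| = 7.

7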